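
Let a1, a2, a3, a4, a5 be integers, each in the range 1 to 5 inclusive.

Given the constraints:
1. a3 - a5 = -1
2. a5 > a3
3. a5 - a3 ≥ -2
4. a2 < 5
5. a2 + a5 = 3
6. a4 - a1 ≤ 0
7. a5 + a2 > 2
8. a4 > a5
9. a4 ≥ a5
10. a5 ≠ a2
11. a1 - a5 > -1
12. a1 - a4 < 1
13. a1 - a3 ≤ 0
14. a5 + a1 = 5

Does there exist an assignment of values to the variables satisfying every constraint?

Constraints 2, 6, 9, and 13 give a5 ≤ a4, a4 ≤ a1, a1 ≤ a3, a3 < a5. Chaining: a5 ≤ a4 ≤ a1 ≤ a3 < a5, which forces a5 < a5 — impossible.

Unsatisfiable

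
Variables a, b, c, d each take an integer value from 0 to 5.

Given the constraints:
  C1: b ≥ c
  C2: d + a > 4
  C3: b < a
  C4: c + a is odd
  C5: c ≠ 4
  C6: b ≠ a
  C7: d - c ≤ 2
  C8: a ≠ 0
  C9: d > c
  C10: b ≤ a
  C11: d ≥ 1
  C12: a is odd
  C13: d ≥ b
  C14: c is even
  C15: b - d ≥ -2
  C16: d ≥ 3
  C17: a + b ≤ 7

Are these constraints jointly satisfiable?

Try a = 3, b = 2, c = 2, d = 4.
Check constraint 2: d + a = 7; constraint 7: d - c = 2. The remaining constraints are straightforward to verify.

Satisfiable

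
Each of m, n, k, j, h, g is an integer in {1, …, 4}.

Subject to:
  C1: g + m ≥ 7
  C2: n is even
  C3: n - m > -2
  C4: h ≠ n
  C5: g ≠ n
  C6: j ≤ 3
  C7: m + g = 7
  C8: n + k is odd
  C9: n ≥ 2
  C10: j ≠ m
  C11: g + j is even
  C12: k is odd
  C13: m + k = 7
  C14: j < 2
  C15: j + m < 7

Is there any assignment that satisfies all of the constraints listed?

Satisfiable

The assignment m = 4, n = 4, k = 3, j = 1, h = 3, g = 3 works:
  constraint 1 holds since g + m = 7.
  constraint 3 holds since n - m = 0.
  constraint 7 holds since m + g = 7.
The rest check out directly.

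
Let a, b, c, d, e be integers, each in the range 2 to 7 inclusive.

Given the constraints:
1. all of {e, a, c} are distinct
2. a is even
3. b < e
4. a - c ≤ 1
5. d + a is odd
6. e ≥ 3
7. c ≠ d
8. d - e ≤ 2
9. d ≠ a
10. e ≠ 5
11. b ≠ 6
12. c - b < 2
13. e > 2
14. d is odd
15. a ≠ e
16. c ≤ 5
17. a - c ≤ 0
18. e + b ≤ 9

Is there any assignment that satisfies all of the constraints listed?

Satisfiable

The assignment a = 2, b = 2, c = 3, d = 7, e = 7 works:
  constraint 4 holds since a - c = -1.
  constraint 8 holds since d - e = 0.
  constraint 12 holds since c - b = 1.
The rest check out directly.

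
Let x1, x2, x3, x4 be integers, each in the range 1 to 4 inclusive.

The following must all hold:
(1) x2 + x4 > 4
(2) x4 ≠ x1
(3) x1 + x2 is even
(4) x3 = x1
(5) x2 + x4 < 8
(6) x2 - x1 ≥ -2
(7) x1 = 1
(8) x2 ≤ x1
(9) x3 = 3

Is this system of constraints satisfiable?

Constraint 9 fixes x3 = 3 and constraint 7 fixes x1 = 1, but constraint 4 requires x3 = x1. Since 3 ≠ 1, contradiction.

Unsatisfiable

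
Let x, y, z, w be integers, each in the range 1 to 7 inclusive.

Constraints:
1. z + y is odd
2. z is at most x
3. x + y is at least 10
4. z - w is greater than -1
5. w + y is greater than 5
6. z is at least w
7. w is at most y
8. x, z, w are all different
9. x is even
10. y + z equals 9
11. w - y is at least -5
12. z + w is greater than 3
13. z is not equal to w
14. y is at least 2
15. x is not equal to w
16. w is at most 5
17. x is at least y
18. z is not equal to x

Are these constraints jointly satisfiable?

Satisfiable

Try x = 6, y = 6, z = 3, w = 1.
Check constraint 3: x + y = 12; constraint 4: z - w = 2; constraint 5: w + y = 7. The remaining constraints are straightforward to verify.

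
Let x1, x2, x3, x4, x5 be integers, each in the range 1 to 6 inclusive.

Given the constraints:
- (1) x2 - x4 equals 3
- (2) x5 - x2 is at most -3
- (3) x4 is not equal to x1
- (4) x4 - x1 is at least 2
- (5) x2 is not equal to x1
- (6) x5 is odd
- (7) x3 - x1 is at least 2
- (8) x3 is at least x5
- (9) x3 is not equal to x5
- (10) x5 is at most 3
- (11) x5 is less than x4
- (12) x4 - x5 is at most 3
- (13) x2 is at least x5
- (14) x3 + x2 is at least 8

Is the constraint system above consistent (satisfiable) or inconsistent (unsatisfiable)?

Satisfiable

Take x1 = 1, x2 = 6, x3 = 3, x4 = 3, x5 = 1. Then constraint 1: x2 - x4 = 3; constraint 2: x5 - x2 = -5; constraint 4: x4 - x1 = 2, and every other listed constraint is also met.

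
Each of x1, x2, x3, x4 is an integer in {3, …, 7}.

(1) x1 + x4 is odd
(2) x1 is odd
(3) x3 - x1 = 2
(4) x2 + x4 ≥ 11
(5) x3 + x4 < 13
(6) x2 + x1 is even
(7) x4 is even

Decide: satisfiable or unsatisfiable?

Try x1 = 5, x2 = 7, x3 = 7, x4 = 4.
Check constraint 3: x3 - x1 = 2; constraint 4: x2 + x4 = 11. The remaining constraints are straightforward to verify.

Satisfiable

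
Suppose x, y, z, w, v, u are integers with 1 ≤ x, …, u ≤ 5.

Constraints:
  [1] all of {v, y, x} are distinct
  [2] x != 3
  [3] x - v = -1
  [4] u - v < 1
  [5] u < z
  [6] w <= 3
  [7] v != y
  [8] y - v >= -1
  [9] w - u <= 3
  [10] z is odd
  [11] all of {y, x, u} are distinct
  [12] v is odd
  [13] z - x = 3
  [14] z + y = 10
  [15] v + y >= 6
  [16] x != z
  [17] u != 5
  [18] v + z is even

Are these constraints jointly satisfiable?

Try x = 2, y = 5, z = 5, w = 1, v = 3, u = 1.
Check constraint 3: x - v = -1; constraint 4: u - v = -2. The remaining constraints are straightforward to verify.

Satisfiable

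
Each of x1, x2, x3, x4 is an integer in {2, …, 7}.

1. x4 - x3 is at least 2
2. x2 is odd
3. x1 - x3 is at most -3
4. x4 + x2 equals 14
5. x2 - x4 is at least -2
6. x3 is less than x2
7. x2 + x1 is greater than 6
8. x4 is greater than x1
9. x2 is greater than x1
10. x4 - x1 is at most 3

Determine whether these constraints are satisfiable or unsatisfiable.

Unsatisfiable

Constraints 1, 3, and 10 give x4 − x3 ≥ 2, x3 − x1 ≥ 3, x1 − x4 ≥ -3.
Adding all 3 inequalities: the left sides telescope to 0, and the right sides sum to 2 + 3 + (-3) = 2. So 0 ≥ 2, which is false.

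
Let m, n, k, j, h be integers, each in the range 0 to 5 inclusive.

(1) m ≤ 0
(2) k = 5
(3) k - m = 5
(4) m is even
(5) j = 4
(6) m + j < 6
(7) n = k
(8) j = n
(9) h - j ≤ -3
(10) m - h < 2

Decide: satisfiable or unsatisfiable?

Constraint 5 fixes j = 4 and constraint 2 fixes k = 5. Constraints 7 and 8 give j = n = k, so j = k. But 4 ≠ 5 — contradiction.

Unsatisfiable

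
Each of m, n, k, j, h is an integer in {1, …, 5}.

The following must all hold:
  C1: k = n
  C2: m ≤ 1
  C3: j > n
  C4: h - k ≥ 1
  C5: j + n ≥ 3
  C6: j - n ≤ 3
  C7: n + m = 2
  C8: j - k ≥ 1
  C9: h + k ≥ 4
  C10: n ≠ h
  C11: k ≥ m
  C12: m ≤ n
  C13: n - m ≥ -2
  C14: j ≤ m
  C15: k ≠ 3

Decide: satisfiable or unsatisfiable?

Unsatisfiable

Constraints 3, 12, and 14 give j ≤ m, m ≤ n, n < j. Chaining: j ≤ m ≤ n < j, which forces j < j — impossible.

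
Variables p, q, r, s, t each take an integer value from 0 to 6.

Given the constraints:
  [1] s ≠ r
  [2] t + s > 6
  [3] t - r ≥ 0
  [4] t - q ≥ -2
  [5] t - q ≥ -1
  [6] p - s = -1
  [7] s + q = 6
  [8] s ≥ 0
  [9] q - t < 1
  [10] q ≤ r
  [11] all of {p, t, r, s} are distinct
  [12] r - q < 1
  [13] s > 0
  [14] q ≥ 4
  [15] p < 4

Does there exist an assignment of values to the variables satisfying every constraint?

Take p = 0, q = 5, r = 5, s = 1, t = 6. Then constraint 2: t + s = 7; constraint 3: t - r = 1; constraint 4: t - q = 1, and every other listed constraint is also met.

Satisfiable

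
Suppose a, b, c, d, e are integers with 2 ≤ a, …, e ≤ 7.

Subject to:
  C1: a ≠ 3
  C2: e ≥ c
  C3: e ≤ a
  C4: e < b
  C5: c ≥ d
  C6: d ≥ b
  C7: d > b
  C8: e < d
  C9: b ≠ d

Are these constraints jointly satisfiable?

Constraints 2, 4, 5, and 7 give c ≤ e, e < b, b < d, d ≤ c. Chaining: c ≤ e < b < d ≤ c, which forces c < c — impossible.

Unsatisfiable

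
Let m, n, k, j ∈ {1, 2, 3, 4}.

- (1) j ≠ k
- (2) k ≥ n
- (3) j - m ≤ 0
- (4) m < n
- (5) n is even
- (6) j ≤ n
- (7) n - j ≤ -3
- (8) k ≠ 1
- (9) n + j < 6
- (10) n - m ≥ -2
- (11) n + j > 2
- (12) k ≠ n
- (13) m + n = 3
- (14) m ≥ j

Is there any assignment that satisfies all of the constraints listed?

Unsatisfiable

Constraints 3, 7, and 10 give n − m ≥ -2, m − j ≥ 0, j − n ≥ 3.
Adding all 3 inequalities: the left sides telescope to 0, and the right sides sum to (-2) + 0 + 3 = 1. So 0 ≥ 1, which is false.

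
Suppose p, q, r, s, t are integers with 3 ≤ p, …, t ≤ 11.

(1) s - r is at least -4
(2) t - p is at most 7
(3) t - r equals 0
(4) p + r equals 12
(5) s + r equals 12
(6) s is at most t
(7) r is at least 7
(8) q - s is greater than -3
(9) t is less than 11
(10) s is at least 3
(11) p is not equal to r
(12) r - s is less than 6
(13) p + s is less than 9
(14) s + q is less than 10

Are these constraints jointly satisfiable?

Try p = 4, q = 4, r = 8, s = 4, t = 8.
Check constraint 1: s - r = -4; constraint 2: t - p = 4. The remaining constraints are straightforward to verify.

Satisfiable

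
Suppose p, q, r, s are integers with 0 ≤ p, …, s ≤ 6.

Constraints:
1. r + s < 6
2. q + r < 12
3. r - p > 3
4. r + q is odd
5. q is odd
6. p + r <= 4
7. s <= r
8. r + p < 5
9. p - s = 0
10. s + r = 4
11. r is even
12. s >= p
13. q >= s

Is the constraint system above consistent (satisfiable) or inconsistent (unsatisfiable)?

Try p = 0, q = 5, r = 4, s = 0.
Check constraint 1: r + s = 4; constraint 2: q + r = 9. The remaining constraints are straightforward to verify.

Satisfiable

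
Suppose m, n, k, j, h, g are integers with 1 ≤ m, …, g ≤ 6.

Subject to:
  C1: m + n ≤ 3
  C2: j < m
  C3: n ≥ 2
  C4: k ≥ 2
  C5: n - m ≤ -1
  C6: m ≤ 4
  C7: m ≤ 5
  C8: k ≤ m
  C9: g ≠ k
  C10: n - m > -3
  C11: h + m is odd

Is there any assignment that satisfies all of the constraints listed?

From constraints 4 and 8: m ≥ k ≥ 2. From constraint 3: n ≥ 2. Hence m + n ≥ 4. But constraint 1 requires m + n ≤ 3, and 3 < 4. Contradiction.

Unsatisfiable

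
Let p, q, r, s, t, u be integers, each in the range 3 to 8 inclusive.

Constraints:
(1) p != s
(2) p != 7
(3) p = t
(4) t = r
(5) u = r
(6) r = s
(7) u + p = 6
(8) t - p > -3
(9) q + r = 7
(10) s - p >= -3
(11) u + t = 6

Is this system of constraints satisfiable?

Unsatisfiable

From constraints 3, 4, and 6, p = t = r = s, so p = s. But constraint 1 says p ≠ s. Contradiction.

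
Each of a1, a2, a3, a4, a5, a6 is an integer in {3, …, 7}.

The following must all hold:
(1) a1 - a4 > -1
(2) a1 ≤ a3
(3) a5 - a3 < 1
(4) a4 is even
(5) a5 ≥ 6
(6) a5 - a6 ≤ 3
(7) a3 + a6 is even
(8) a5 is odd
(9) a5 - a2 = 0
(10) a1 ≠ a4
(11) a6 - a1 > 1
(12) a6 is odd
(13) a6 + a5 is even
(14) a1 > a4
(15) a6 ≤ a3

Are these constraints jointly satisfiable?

Take a1 = 5, a2 = 7, a3 = 7, a4 = 4, a5 = 7, a6 = 7. Then constraint 1: a1 - a4 = 1; constraint 3: a5 - a3 = 0, and every other listed constraint is also met.

Satisfiable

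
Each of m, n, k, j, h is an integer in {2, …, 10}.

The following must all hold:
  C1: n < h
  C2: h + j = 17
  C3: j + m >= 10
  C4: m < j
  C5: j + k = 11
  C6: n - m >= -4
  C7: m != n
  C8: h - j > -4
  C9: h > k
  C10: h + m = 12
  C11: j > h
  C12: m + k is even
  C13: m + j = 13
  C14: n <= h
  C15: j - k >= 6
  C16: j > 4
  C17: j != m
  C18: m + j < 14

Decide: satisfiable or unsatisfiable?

Satisfiable

Setting (m, n, k, j, h) = (4, 2, 2, 9, 8) satisfies everything: constraint 2: h + j = 17; constraint 3: j + m = 13, and the others follow.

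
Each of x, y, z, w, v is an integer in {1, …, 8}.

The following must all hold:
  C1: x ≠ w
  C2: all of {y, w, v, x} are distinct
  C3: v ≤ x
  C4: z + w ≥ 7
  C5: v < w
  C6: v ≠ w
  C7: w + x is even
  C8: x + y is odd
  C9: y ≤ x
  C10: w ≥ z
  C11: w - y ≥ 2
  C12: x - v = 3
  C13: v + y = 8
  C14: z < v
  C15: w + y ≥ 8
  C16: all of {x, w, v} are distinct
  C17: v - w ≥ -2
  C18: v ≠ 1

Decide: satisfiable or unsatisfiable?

The assignment x = 8, y = 3, z = 1, w = 6, v = 5 works:
  constraint 4 holds since z + w = 7.
  constraint 11 holds since w - y = 3.
  constraint 12 holds since x - v = 3.
The rest check out directly.

Satisfiable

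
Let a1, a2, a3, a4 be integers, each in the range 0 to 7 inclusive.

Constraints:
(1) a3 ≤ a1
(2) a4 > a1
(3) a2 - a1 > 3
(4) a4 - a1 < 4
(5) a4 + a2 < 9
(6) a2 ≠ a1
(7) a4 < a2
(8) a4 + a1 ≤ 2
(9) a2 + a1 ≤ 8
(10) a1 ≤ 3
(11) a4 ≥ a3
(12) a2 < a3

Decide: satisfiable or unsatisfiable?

Unsatisfiable

Constraints 1, 2, 7, and 12 give a1 < a4, a4 < a2, a2 < a3, a3 ≤ a1. Chaining: a1 < a4 < a2 < a3 ≤ a1, which forces a1 < a1 — impossible.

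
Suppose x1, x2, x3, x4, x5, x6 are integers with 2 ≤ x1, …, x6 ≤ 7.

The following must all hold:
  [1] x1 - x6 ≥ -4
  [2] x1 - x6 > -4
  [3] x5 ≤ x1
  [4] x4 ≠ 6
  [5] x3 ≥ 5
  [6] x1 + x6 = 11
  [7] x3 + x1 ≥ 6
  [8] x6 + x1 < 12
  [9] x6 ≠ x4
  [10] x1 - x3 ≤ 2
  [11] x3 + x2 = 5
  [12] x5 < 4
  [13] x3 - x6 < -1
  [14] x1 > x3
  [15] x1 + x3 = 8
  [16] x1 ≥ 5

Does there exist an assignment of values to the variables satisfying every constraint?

From constraint 16: x1 ≥ 5. From constraint 5: x3 ≥ 5. Hence x1 + x3 ≥ 10. But constraint 15 requires x1 + x3 = 8, and 8 < 10. Contradiction.

Unsatisfiable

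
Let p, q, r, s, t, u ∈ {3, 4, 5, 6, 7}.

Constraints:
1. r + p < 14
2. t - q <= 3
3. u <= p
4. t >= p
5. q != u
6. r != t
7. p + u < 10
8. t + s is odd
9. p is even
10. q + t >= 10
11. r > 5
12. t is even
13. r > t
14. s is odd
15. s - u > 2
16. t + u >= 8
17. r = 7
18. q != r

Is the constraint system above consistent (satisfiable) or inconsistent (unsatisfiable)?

Setting (p, q, r, s, t, u) = (4, 6, 7, 7, 6, 3) satisfies everything: constraint 1: r + p = 11; constraint 2: t - q = 0; constraint 7: p + u = 7, and the others follow.

Satisfiable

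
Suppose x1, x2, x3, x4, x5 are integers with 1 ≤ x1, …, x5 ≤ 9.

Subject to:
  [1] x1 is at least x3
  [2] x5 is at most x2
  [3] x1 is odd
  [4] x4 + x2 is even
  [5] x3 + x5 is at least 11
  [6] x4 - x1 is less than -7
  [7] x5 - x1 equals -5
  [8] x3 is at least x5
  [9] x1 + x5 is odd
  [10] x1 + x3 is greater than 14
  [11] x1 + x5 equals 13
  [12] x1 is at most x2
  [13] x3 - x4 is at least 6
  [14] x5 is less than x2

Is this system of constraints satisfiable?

Satisfiable

One satisfying assignment is x1 = 9, x2 = 9, x3 = 8, x4 = 1, x5 = 4.
For the less obvious constraints — constraint 5: x3 + x5 = 12; constraint 6: x4 - x1 = -8; constraint 7: x5 - x1 = -5 — and the others hold by inspection.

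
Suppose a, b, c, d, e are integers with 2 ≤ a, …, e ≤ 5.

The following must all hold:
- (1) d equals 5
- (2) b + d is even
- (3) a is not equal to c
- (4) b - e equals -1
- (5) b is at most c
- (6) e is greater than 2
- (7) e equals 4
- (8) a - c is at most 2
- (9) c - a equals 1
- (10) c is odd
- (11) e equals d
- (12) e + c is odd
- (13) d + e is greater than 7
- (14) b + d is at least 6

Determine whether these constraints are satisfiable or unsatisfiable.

Unsatisfiable

Constraint 7 fixes e = 4 and constraint 1 fixes d = 5, but constraint 11 requires e = d. Since 4 ≠ 5, contradiction.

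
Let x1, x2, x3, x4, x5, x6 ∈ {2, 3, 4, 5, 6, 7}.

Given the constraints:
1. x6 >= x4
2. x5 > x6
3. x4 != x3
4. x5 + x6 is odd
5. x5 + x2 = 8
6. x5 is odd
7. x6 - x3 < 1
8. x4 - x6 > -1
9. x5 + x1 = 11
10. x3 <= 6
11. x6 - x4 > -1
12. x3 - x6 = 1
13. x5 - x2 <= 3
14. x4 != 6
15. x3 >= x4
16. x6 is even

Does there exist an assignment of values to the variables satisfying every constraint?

Setting (x1, x2, x3, x4, x5, x6) = (6, 3, 3, 2, 5, 2) satisfies everything: constraint 5: x5 + x2 = 8; constraint 7: x6 - x3 = -1; constraint 8: x4 - x6 = 0, and the others follow.

Satisfiable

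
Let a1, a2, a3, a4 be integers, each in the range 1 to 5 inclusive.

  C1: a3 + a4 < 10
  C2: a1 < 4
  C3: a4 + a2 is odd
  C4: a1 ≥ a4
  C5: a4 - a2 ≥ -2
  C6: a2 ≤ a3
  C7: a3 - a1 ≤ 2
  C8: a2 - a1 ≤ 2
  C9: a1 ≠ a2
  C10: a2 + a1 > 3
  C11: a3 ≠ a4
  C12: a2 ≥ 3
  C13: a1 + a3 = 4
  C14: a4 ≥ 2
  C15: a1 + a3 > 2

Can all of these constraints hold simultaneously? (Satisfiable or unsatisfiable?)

Unsatisfiable

From constraints 4 and 14: a1 ≥ a4 ≥ 2. From constraints 6 and 12: a3 ≥ a2 ≥ 3. Hence a1 + a3 ≥ 5. But constraint 13 requires a1 + a3 = 4, and 4 < 5. Contradiction.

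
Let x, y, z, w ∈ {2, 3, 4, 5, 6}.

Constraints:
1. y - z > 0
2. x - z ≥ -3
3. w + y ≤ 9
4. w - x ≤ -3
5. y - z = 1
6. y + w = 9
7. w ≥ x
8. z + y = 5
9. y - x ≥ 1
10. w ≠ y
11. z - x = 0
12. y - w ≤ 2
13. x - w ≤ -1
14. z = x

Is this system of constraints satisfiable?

Constraints 4, 9, and 12 give x − w ≥ 3, w − y ≥ -2, y − x ≥ 1.
Adding all 3 inequalities: the left sides telescope to 0, and the right sides sum to 3 + (-2) + 1 = 2. So 0 ≥ 2, which is false.

Unsatisfiable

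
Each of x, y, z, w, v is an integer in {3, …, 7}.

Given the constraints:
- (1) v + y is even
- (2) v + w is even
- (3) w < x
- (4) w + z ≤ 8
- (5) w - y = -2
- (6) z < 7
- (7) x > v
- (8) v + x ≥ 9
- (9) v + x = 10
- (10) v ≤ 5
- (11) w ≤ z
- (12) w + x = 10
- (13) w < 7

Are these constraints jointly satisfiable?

Satisfiable

The assignment x = 7, y = 5, z = 4, w = 3, v = 3 works:
  constraint 4 holds since w + z = 7.
  constraint 5 holds since w - y = -2.
The rest check out directly.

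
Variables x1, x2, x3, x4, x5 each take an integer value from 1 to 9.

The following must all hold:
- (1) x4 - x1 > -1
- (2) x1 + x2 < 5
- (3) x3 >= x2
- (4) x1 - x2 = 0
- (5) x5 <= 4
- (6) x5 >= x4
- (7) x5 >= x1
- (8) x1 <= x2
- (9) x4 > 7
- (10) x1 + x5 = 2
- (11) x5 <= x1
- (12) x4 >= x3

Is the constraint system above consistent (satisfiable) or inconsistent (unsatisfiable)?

Unsatisfiable

From constraint 9: x4 ≥ 8. From constraints 5 and 6: x4 ≤ x5 and x5 ≤ 4, so x4 ≤ 4. But 4 < 8, so no value of x4 works.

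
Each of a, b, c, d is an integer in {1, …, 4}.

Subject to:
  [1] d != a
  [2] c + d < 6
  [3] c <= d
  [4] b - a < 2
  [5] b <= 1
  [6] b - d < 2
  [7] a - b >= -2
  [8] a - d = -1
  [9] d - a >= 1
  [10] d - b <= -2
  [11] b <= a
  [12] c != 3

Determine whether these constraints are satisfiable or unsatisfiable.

Constraints 7, 9, and 10 give a − b ≥ -2, b − d ≥ 2, d − a ≥ 1.
Adding all 3 inequalities: the left sides telescope to 0, and the right sides sum to (-2) + 2 + 1 = 1. So 0 ≥ 1, which is false.

Unsatisfiable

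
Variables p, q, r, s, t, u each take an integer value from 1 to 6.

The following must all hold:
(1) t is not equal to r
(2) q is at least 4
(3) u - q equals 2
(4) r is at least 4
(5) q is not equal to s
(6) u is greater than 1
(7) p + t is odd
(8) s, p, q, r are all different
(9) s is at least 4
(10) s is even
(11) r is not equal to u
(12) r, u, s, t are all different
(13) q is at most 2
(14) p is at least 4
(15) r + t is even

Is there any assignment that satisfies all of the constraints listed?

Unsatisfiable

Constraints 2, 4, 9, and 14 confine each of s, p, q, r to the 3 values {4, …, 6} (the domain already gives each ≤ 6).
Constraint 8 requires all 4 of them to be distinct, but only 3 values are available — impossible by the pigeonhole principle.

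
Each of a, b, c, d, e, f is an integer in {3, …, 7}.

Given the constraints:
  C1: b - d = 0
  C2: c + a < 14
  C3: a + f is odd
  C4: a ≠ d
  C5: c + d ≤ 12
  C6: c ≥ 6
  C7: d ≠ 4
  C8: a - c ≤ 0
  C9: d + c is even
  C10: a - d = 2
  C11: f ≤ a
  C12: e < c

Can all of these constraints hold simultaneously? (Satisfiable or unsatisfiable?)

Take a = 5, b = 3, c = 7, d = 3, e = 4, f = 4. Then constraint 1: b - d = 0; constraint 2: c + a = 12, and every other listed constraint is also met.

Satisfiable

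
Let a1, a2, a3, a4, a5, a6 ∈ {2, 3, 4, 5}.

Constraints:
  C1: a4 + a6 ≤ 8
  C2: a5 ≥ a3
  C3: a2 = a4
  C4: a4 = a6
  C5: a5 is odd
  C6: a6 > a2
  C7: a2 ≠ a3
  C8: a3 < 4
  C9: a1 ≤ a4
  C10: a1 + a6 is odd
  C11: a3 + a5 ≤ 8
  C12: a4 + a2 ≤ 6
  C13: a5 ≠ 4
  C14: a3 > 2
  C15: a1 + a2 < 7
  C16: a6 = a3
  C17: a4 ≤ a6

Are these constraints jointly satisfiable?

Unsatisfiable

From constraints 3, 4, and 16, a2 = a4 = a6 = a3, so a2 = a3. But constraint 7 says a2 ≠ a3. Contradiction.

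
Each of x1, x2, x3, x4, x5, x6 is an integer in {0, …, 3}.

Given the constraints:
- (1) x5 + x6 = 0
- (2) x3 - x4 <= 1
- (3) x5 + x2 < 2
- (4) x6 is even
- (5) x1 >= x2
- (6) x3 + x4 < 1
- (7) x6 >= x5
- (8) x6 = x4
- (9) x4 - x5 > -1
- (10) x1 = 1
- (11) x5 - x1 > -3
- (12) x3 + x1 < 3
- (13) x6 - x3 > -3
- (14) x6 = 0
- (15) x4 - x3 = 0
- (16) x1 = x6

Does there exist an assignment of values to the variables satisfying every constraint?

Unsatisfiable

Constraint 10 fixes x1 = 1 and constraint 14 fixes x6 = 0, but constraint 16 requires x1 = x6. Since 1 ≠ 0, contradiction.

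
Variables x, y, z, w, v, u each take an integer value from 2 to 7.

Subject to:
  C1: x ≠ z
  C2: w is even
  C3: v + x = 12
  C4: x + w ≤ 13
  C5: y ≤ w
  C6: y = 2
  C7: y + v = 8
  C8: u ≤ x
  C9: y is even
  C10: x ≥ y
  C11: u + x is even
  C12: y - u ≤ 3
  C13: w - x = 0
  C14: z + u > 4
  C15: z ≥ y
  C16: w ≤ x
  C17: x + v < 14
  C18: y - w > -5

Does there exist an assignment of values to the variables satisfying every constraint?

Setting (x, y, z, w, v, u) = (6, 2, 3, 6, 6, 2) satisfies everything: constraint 3: v + x = 12; constraint 4: x + w = 12; constraint 7: y + v = 8, and the others follow.

Satisfiable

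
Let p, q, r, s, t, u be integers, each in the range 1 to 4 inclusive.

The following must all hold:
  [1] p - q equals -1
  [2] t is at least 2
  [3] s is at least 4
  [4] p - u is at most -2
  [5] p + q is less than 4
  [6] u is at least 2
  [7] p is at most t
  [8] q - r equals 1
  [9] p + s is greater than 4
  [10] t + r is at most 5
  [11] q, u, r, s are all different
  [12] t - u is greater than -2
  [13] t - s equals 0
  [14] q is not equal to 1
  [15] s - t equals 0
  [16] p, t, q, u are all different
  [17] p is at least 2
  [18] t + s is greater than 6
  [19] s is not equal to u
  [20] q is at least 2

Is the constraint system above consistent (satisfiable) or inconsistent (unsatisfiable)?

Constraints 2, 6, 17, and 20 confine each of p, t, q, u to the 3 values {2, …, 4} (the domain already gives each ≤ 4).
Constraint 16 requires all 4 of them to be distinct, but only 3 values are available — impossible by the pigeonhole principle.

Unsatisfiable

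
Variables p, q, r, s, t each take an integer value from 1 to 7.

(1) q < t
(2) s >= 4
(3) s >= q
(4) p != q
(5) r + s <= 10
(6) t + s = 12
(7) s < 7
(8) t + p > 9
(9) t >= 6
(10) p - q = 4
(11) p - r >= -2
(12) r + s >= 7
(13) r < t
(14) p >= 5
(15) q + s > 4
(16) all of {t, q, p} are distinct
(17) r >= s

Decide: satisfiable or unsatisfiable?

Setting (p, q, r, s, t) = (5, 1, 5, 5, 7) satisfies everything: constraint 5: r + s = 10; constraint 6: t + s = 12, and the others follow.

Satisfiable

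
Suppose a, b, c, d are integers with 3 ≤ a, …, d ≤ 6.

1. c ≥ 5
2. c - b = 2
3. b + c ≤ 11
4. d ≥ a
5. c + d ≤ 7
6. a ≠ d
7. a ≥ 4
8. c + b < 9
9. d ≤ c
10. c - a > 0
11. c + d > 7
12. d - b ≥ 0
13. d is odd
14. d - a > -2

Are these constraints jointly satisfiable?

From constraint 1: c ≥ 5. From constraints 4 and 7: d ≥ a ≥ 4. Hence c + d ≥ 9. But constraint 5 requires c + d ≤ 7, and 7 < 9. Contradiction.

Unsatisfiable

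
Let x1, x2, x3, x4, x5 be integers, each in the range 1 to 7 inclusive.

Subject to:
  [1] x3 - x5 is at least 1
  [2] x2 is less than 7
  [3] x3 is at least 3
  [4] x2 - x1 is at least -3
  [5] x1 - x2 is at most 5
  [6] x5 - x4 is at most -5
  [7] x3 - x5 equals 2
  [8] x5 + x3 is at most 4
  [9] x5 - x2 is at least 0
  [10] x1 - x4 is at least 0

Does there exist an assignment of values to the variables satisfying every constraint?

Constraints 4, 6, 9, and 10 give x5 − x2 ≥ 0, x2 − x1 ≥ -3, x1 − x4 ≥ 0, x4 − x5 ≥ 5.
Adding all 4 inequalities: the left sides telescope to 0, and the right sides sum to 0 + (-3) + 0 + 5 = 2. So 0 ≥ 2, which is false.

Unsatisfiable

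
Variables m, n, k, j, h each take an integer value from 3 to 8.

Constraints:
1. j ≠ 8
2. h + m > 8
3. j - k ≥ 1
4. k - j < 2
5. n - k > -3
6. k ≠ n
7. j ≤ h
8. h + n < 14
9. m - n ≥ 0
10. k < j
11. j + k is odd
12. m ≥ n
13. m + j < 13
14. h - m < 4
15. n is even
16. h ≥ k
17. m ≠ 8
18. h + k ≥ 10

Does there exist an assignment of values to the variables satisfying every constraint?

Satisfiable

The assignment m = 4, n = 4, k = 6, j = 7, h = 7 works:
  constraint 2 holds since h + m = 11.
  constraint 3 holds since j - k = 1.
  constraint 4 holds since k - j = -1.
The rest check out directly.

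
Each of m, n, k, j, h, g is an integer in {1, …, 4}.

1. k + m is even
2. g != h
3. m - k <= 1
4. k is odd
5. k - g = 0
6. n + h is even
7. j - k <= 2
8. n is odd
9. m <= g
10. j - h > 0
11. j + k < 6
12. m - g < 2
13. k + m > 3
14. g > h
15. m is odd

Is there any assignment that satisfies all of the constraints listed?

Satisfiable

The assignment m = 3, n = 3, k = 3, j = 2, h = 1, g = 3 works:
  constraint 3 holds since m - k = 0.
  constraint 5 holds since k - g = 0.
  constraint 7 holds since j - k = -1.
The rest check out directly.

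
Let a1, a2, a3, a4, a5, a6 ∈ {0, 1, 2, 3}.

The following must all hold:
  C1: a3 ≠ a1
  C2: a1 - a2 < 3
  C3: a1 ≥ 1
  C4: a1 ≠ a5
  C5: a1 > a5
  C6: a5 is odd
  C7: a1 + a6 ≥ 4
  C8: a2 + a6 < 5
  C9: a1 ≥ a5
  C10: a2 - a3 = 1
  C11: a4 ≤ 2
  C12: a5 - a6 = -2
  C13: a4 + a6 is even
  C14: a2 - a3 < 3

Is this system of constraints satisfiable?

Satisfiable

Setting (a1, a2, a3, a4, a5, a6) = (3, 1, 0, 1, 1, 3) satisfies everything: constraint 2: a1 - a2 = 2; constraint 7: a1 + a6 = 6; constraint 8: a2 + a6 = 4, and the others follow.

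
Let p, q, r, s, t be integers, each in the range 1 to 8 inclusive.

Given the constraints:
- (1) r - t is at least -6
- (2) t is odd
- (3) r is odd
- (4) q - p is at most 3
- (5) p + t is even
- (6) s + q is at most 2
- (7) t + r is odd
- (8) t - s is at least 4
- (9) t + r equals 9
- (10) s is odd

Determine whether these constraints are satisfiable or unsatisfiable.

Constraint 2 makes t odd and constraint 3 makes r odd, so t + r must be even. Constraint 7 says t + r is odd — contradiction.

Unsatisfiable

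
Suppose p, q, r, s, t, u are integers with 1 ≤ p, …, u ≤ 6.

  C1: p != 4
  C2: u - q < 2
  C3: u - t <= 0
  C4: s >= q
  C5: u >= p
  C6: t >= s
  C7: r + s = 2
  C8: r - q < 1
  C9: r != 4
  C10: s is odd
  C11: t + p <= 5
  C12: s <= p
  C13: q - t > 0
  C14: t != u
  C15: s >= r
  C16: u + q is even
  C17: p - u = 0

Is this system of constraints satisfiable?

Constraints 3, 4, 5, 12, and 13 give q ≤ s, s ≤ p, p ≤ u, u ≤ t, t < q. Chaining: q ≤ s ≤ p ≤ u ≤ t < q, which forces q < q — impossible.

Unsatisfiable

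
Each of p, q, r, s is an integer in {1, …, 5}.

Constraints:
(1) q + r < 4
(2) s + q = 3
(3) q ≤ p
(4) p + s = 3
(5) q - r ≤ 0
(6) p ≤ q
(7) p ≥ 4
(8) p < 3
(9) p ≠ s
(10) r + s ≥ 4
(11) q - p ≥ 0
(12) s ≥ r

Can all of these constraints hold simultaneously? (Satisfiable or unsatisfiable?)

Unsatisfiable

From constraint 7: p ≥ 4. From constraint 8: p ≤ 2. But 2 < 4, so no value of p works.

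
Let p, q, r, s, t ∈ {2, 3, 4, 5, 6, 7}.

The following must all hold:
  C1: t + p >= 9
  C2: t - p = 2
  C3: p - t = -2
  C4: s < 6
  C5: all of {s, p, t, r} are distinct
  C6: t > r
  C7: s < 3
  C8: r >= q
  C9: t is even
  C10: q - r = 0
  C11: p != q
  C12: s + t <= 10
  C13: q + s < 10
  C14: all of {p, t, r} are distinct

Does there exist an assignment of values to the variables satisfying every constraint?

Satisfiable

Take p = 4, q = 5, r = 5, s = 2, t = 6. Then constraint 1: t + p = 10; constraint 2: t - p = 2; constraint 3: p - t = -2, and every other listed constraint is also met.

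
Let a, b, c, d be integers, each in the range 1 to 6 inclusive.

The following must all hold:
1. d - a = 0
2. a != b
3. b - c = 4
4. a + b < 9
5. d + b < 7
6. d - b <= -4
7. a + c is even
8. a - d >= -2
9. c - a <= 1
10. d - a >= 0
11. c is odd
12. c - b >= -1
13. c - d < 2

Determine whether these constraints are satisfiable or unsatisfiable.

Constraints 6, 9, 10, and 12 give b − d ≥ 4, d − a ≥ 0, a − c ≥ -1, c − b ≥ -1.
Adding all 4 inequalities: the left sides telescope to 0, and the right sides sum to 4 + 0 + (-1) + (-1) = 2. So 0 ≥ 2, which is false.

Unsatisfiable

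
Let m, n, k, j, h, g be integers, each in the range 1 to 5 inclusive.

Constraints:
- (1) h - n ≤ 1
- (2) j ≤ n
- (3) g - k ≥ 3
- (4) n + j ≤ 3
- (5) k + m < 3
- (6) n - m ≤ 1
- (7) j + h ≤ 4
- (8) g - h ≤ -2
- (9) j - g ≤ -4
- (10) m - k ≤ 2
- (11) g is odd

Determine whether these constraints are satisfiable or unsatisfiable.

Unsatisfiable

Constraints 1, 3, 6, 8, and 10 give m − n ≥ -1, n − h ≥ -1, h − g ≥ 2, g − k ≥ 3, k − m ≥ -2.
Adding all 5 inequalities: the left sides telescope to 0, and the right sides sum to (-1) + (-1) + 2 + 3 + (-2) = 1. So 0 ≥ 1, which is false.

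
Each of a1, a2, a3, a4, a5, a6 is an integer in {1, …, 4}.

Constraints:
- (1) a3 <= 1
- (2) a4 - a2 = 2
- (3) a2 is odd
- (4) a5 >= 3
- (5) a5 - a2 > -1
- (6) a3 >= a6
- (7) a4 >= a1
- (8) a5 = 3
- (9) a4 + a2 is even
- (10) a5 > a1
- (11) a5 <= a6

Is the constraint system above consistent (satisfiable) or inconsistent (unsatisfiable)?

From constraints 4 and 11: a6 ≥ a5 and a5 ≥ 3, so a6 ≥ 3. From constraints 1 and 6: a6 ≤ a3 and a3 ≤ 1, so a6 ≤ 1. But 1 < 3, so no value of a6 works.

Unsatisfiable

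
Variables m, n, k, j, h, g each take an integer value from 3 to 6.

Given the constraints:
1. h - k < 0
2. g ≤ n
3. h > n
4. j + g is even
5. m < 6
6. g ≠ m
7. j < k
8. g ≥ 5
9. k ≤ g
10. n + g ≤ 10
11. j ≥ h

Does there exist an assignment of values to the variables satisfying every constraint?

Unsatisfiable

Constraints 2, 3, 7, 9, and 11 give g ≤ n, n < h, h ≤ j, j < k, k ≤ g. Chaining: g ≤ n < h ≤ j < k ≤ g, which forces g < g — impossible.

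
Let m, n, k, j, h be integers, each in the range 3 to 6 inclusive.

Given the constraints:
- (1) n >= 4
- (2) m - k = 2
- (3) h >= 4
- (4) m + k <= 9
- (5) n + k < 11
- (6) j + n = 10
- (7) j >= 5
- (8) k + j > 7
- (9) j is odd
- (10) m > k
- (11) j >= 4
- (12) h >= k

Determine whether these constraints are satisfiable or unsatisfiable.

Satisfiable

Setting (m, n, k, j, h) = (5, 5, 3, 5, 5) satisfies everything: constraint 2: m - k = 2; constraint 4: m + k = 8; constraint 5: n + k = 8, and the others follow.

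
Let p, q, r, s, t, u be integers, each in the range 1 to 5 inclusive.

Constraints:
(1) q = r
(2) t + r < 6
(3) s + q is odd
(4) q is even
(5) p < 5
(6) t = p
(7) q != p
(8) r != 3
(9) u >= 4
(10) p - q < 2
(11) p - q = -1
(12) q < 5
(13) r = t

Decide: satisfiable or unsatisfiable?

Unsatisfiable

From constraints 1, 6, and 13, q = r = t = p, so q = p. But constraint 7 says q ≠ p. Contradiction.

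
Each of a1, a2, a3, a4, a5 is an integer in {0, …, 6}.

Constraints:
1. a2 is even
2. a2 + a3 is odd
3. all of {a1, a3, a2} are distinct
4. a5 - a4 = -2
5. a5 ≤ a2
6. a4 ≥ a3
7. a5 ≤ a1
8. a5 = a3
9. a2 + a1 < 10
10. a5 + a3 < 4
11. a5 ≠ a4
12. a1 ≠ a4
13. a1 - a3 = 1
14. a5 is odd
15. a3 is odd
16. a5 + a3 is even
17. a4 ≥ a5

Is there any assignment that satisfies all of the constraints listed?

Satisfiable

Try a1 = 2, a2 = 6, a3 = 1, a4 = 3, a5 = 1.
Check constraint 4: a5 - a4 = -2; constraint 9: a2 + a1 = 8. The remaining constraints are straightforward to verify.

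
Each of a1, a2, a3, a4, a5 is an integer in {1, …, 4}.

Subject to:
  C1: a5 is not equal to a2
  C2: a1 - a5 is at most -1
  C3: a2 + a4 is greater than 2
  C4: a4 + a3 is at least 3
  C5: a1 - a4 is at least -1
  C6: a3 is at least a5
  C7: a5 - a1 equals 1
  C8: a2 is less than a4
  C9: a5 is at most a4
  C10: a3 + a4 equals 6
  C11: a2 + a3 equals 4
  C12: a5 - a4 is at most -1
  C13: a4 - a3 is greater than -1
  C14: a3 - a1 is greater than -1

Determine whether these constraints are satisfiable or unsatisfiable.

Unsatisfiable

Constraints 2, 5, and 12 give a4 − a5 ≥ 1, a5 − a1 ≥ 1, a1 − a4 ≥ -1.
Adding all 3 inequalities: the left sides telescope to 0, and the right sides sum to 1 + 1 + (-1) = 1. So 0 ≥ 1, which is false.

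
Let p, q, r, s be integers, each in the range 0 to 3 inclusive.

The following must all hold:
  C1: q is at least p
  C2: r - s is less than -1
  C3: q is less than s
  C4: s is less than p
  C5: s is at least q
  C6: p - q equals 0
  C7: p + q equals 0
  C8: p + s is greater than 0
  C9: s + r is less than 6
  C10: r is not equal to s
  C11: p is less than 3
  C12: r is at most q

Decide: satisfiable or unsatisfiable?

Unsatisfiable

Constraints 1, 4, and 5 give s < p, p ≤ q, q ≤ s. Chaining: s < p ≤ q ≤ s, which forces s < s — impossible.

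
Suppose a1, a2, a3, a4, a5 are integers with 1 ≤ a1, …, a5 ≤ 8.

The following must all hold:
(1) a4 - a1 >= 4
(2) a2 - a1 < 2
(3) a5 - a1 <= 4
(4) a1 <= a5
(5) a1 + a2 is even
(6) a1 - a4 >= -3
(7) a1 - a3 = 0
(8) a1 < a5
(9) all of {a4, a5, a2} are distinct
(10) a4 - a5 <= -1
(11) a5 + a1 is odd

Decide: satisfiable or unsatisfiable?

Unsatisfiable

Constraints 1, 3, and 10 give a4 − a1 ≥ 4, a1 − a5 ≥ -4, a5 − a4 ≥ 1.
Adding all 3 inequalities: the left sides telescope to 0, and the right sides sum to 4 + (-4) + 1 = 1. So 0 ≥ 1, which is false.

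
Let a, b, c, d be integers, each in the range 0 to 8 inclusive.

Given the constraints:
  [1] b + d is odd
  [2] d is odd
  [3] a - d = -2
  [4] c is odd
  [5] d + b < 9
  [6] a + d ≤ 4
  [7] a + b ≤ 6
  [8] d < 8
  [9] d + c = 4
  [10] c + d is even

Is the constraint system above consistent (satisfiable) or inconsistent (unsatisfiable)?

Satisfiable

Try a = 1, b = 4, c = 1, d = 3.
Check constraint 3: a - d = -2; constraint 5: d + b = 7. The remaining constraints are straightforward to verify.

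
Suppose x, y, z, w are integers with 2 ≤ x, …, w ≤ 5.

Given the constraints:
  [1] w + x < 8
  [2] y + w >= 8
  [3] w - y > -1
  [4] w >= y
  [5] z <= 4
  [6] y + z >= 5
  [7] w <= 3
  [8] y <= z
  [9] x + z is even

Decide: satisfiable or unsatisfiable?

Unsatisfiable

From constraints 5 and 8: y ≤ z ≤ 4. From constraint 7: w ≤ 3. Hence y + w ≤ 7. But constraint 2 requires y + w ≥ 8, and 8 > 7. Contradiction.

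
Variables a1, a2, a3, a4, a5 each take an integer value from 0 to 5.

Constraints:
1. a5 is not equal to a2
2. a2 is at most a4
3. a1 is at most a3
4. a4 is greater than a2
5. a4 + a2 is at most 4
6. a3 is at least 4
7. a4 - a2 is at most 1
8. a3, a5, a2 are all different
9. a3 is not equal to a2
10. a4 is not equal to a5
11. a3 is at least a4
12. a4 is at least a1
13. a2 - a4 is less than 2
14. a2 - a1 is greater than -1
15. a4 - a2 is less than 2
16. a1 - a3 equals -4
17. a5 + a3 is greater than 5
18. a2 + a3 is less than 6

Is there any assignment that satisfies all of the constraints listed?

Satisfiable

The assignment a1 = 0, a2 = 0, a3 = 4, a4 = 1, a5 = 3 works:
  constraint 5 holds since a4 + a2 = 1.
  constraint 7 holds since a4 - a2 = 1.
  constraint 13 holds since a2 - a4 = -1.
The rest check out directly.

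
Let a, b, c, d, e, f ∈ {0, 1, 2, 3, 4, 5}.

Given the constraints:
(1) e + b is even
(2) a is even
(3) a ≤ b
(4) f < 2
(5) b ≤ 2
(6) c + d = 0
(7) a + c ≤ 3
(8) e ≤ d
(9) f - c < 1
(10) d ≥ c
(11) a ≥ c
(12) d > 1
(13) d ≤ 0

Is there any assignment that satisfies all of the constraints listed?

Unsatisfiable

From constraint 12: d ≥ 2. From constraint 13: d ≤ 0. But 0 < 2, so no value of d works.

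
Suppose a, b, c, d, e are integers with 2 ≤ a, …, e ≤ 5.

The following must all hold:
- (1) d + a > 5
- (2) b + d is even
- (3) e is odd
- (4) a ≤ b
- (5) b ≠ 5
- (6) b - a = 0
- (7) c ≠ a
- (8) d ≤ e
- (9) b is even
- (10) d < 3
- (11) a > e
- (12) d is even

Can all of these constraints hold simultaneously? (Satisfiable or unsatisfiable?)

Satisfiable

Try a = 4, b = 4, c = 5, d = 2, e = 3.
Check constraint 1: d + a = 6; constraint 6: b - a = 0. The remaining constraints are straightforward to verify.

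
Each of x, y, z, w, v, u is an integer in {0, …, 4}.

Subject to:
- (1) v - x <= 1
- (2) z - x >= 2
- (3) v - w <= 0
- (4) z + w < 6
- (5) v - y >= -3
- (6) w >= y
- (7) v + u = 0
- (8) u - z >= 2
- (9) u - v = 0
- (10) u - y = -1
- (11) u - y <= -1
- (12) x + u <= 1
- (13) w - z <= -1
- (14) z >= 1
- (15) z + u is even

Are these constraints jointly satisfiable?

Unsatisfiable

Constraints 1, 2, 5, 8, and 11 give x − v ≥ -1, v − y ≥ -3, y − u ≥ 1, u − z ≥ 2, z − x ≥ 2.
Adding all 5 inequalities: the left sides telescope to 0, and the right sides sum to (-1) + (-3) + 1 + 2 + 2 = 1. So 0 ≥ 1, which is false.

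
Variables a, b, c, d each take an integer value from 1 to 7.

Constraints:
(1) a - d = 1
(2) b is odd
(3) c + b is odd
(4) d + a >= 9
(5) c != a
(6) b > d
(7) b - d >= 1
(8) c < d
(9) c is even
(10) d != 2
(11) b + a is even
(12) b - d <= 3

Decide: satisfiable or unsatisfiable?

Try a = 5, b = 5, c = 2, d = 4.
Check constraint 1: a - d = 1; constraint 4: d + a = 9. The remaining constraints are straightforward to verify.

Satisfiable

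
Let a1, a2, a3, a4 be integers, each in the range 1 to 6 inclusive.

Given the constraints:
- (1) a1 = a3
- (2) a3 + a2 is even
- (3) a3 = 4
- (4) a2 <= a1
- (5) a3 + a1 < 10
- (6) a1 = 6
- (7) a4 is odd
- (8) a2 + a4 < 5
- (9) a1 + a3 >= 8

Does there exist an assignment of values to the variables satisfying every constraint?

Unsatisfiable

Constraint 6 fixes a1 = 6 and constraint 3 fixes a3 = 4, but constraint 1 requires a1 = a3. Since 6 ≠ 4, contradiction.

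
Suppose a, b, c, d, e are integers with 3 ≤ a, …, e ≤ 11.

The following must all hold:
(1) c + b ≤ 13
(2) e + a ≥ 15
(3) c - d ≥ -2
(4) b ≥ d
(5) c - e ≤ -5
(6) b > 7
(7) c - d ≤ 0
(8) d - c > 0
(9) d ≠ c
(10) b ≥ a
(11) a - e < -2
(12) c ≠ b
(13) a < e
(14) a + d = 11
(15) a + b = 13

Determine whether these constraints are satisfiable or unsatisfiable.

Take a = 5, b = 8, c = 4, d = 6, e = 10. Then constraint 1: c + b = 12; constraint 2: e + a = 15; constraint 3: c - d = -2, and every other listed constraint is also met.

Satisfiable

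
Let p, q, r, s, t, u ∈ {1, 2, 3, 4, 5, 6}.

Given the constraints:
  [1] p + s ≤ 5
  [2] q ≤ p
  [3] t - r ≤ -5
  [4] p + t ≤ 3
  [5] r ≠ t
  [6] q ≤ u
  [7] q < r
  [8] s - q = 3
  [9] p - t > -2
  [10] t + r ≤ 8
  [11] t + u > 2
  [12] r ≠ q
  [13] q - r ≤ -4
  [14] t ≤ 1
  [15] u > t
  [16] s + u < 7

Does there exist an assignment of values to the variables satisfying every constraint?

Setting (p, q, r, s, t, u) = (1, 1, 6, 4, 1, 2) satisfies everything: constraint 1: p + s = 5; constraint 3: t - r = -5, and the others follow.

Satisfiable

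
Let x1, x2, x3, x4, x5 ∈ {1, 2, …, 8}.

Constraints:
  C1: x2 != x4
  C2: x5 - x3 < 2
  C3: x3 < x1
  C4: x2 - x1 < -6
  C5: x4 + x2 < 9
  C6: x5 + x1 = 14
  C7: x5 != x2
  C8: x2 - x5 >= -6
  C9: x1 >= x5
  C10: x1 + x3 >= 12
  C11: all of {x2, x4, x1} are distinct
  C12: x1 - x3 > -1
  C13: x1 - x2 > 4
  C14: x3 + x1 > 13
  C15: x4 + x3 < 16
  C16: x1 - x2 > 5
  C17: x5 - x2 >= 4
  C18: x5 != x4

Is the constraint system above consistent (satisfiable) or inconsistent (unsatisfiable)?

Satisfiable

Setting (x1, x2, x3, x4, x5) = (8, 1, 7, 7, 6) satisfies everything: constraint 2: x5 - x3 = -1; constraint 4: x2 - x1 = -7; constraint 5: x4 + x2 = 8, and the others follow.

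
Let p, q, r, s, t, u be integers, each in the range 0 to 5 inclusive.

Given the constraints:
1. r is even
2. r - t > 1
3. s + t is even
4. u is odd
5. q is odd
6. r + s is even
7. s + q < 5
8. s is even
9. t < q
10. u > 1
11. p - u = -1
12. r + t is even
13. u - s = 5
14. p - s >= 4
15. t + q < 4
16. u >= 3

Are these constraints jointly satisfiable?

Take p = 4, q = 3, r = 4, s = 0, t = 0, u = 5. Then constraint 2: r - t = 4; constraint 7: s + q = 3; constraint 11: p - u = -1, and every other listed constraint is also met.

Satisfiable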